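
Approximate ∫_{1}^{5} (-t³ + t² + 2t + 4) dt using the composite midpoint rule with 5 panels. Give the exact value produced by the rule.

h = (5 − 1)/5 = 0.8.
Midpoints m₁,…,m₅ = 1.4, 2.2, 3, 3.8, 4.6.
f(m₁)=6.016, f(m₂)=2.592, f(m₃)=-8, f(m₄)=-28.832, f(m₅)=-62.976.
h·[f(m₁) + f(m₂) + f(m₃) + f(m₄) + f(m₅)] = 0.8·(-91.2) = -72.96.

-72.96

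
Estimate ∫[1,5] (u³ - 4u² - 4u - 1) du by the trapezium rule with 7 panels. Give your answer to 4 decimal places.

-60.2449

h = (5 − 1)/7 = 0.571429.
Nodes u₀,…,u₇ = 1, 1.571429, 2.142857, 2.714286, 3.285714, 3.857143, 4.428571, 5.
f(u) = u³ - 4u² - 4u - 1: f₀=-8, f₁=-13.282799, f₂=-18.099125, f₃=-21.329446, f₄=-21.854227, f₅=-18.553936, f₆=-10.309038, f₇=4.
(h/2)·[f₀ + 2f₁ + 2f₂ + 2f₃ + 2f₄ + 2f₅ + 2f₆ + f₇] = 0.285714·(-210.857143) = -60.2449.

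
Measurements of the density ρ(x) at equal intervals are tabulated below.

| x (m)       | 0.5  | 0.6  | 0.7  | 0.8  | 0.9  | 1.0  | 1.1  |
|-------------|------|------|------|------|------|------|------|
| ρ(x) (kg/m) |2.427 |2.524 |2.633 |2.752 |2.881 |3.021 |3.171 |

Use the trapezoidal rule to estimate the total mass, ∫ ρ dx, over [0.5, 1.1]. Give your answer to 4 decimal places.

1.6610

h = 0.1, n = 6.
(h/2)·[y₀ + 2y₁ + 2y₂ + 2y₃ + 2y₄ + 2y₅ + y₆] = 0.05·(33.220) = 1.6610.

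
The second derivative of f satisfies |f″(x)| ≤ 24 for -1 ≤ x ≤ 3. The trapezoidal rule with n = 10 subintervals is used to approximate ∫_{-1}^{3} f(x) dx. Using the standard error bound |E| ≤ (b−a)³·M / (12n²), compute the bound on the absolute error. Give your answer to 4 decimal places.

1.2800

|E| ≤ (4)³·24 / (12·10²) = 1536/1200 = 1.2800.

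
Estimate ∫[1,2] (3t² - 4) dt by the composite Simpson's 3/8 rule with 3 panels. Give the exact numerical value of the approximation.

3

h = (2 − 1)/3 = 0.333333.
Nodes t₀,…,t₃ = 1, 1.333333, 1.666667, 2.
f(t) = 3t² - 4: f₀=-1, f₁=1.333333, f₂=4.333333, f₃=8.
(3h/8)·[f₀ + 3f₁ + 3f₂ + f₃] = 0.125·(24) = 3.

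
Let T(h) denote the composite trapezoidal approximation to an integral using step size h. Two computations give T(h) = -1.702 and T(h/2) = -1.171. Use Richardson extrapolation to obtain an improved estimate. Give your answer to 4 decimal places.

-0.9940

R = (4·T(h/2) − T(h)) / 3 = (4·(-1.171) − (-1.702))/3 = (-2.982)/3 = -0.9940.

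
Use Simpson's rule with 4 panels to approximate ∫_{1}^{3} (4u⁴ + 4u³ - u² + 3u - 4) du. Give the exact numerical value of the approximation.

h = (3 − 1)/4 = 0.5.
Nodes u₀,…,u₄ = 1, 1.5, 2, 2.5, 3.
f(u) = 4u⁴ + 4u³ - u² + 3u - 4: f₀=6, f₁=32, f₂=94, f₃=216, f₄=428.
(h/3)·[f₀ + 4f₁ + 2f₂ + 4f₃ + f₄] = 0.166667·(1614) = 269.

269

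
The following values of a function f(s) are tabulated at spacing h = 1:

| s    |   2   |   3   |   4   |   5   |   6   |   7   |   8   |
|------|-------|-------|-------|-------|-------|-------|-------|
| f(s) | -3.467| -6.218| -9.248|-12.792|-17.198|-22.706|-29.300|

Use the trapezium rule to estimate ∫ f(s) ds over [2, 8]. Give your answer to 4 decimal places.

-84.5455

h = 1, n = 6.
(h/2)·[y₀ + 2y₁ + 2y₂ + 2y₃ + 2y₄ + 2y₅ + y₆] = 0.5·(-169.091) = -84.5455.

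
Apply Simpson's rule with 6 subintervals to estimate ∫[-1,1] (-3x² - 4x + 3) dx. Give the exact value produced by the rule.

h = (1 − (-1))/6 = 0.333333.
Nodes x₀,…,x₆ = -1, -0.666667, -0.333333, 0, 0.333333, 0.666667, 1.
f(x) = -3x² - 4x + 3: f₀=4, f₁=4.333333, f₂=4, f₃=3, f₄=1.333333, f₅=-1, f₆=-4.
(h/3)·[f₀ + 4f₁ + 2f₂ + 4f₃ + 2f₄ + 4f₅ + f₆] = 0.111111·(36) = 4.

4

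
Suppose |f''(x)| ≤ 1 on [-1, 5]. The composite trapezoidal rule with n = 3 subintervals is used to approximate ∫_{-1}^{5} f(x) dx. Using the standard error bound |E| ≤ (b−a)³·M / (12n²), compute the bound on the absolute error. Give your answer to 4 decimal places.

|E| ≤ (6)³·1 / (12·3²) = 216/108 = 2.0000.

2.0000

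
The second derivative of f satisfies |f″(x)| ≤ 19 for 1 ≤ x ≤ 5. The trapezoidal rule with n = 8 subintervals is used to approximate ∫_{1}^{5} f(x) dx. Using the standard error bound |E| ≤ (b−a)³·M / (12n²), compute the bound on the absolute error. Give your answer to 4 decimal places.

|E| ≤ (4)³·19 / (12·8²) = 1216/768 = 1.5833.

1.5833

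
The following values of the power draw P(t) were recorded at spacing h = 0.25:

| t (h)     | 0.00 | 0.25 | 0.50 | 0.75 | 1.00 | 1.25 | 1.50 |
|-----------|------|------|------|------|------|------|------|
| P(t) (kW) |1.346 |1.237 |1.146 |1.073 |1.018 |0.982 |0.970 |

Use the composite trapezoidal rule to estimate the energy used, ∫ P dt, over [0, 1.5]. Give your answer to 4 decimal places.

h = 0.25, n = 6.
(h/2)·[y₀ + 2y₁ + 2y₂ + 2y₃ + 2y₄ + 2y₅ + y₆] = 0.125·(13.228) = 1.6535.

1.6535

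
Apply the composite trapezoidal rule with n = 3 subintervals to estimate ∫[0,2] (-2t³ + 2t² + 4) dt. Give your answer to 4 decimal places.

4.7407

h = (2 − 0)/3 = 0.666667.
Nodes t₀,…,t₃ = 0, 0.666667, 1.333333, 2.
f(t) = -2t³ + 2t² + 4: f₀=4, f₁=4.296296, f₂=2.814815, f₃=-4.
(h/2)·[f₀ + 2f₁ + 2f₂ + f₃] = 0.333333·(14.222222) = 4.7407.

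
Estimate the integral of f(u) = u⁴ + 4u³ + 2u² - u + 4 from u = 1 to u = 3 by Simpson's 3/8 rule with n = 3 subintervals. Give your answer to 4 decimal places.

h = (3 − 1)/3 = 0.666667.
Nodes u₀,…,u₃ = 1, 1.666667, 2.333333, 3.
f(u) = u⁴ + 4u³ + 2u² - u + 4: f₀=10, f₁=34.123457, f₂=93.012346, f₃=208.
(3h/8)·[f₀ + 3f₁ + 3f₂ + f₃] = 0.25·(599.407407) = 149.8519.

149.8519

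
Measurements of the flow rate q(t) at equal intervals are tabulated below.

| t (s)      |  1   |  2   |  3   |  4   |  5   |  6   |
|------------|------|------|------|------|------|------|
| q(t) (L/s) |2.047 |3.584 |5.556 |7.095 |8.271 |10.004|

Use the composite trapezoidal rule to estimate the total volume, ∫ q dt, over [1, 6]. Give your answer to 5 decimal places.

30.53150

h = 1, n = 5.
(h/2)·[y₀ + 2y₁ + 2y₂ + 2y₃ + 2y₄ + y₅] = 0.5·(61.063) = 30.53150.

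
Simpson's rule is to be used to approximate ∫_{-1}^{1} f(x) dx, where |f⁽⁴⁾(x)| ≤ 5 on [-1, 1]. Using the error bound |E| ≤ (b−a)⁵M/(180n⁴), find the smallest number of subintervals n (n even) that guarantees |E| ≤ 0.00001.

Need 160/(180n⁴) ≤ 0.00001.
n⁴ ≥ 160/(180·0.00001) = 88888.9 ⇒ n ≥ 17.2668, so the smallest even n is 18. (n must be even for Simpson's rule.)

18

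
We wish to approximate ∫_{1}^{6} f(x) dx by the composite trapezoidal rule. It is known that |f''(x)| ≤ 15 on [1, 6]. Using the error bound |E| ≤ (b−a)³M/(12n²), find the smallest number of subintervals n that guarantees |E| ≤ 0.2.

28

Need 1875/(12n²) ≤ 0.2.
n² ≥ 1875/(12·0.2) = 781.25 ⇒ n ≥ 27.9508, so the smallest n is 28.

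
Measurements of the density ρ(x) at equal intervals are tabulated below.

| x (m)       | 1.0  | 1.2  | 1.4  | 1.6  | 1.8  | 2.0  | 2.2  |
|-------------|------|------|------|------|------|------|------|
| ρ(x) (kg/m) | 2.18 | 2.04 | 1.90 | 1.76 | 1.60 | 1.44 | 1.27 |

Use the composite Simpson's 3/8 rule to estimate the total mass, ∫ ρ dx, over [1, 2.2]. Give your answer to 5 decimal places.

h = 0.2, n = 6.
(3h/8)·[y₀ + 3y₁ + 3y₂ + 2y₃ + 3y₄ + 3y₅ + y₆] = 0.075·(27.91) = 2.09325.

2.09325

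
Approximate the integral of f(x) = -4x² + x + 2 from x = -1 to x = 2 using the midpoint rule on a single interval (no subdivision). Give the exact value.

M = (b−a)·f(0.5) = 3·(1.5) = 4.5.

4.5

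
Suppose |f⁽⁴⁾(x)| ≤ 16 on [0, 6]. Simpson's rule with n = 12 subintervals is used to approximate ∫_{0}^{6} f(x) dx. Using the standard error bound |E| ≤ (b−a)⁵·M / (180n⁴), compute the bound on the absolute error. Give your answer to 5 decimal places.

|E| ≤ (6)⁵·16 / (180·12⁴) = 124416/3732480 = 0.03333.

0.03333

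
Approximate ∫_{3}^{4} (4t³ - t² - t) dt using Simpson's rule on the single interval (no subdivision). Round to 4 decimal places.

159.1667

S = (b−a)/6 · [f(3) + 4f(3.5) + f(4)] = 0.166667·[96 + 4·155.75 + 236] = 159.1667.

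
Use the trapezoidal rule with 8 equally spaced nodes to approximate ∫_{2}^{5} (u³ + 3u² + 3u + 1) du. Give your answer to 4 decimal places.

304.9898

h = (5 − 2)/7 = 0.428571.
Nodes u₀,…,u₇ = 2, 2.428571, 2.857143, 3.285714, 3.714286, 4.142857, 4.571429, 5.
f(u) = u³ + 3u² + 3u + 1: f₀=27, f₁=40.303207, f₂=57.384840, f₃=78.717201, f₄=104.772595, f₅=136.023324, f₆=172.941691, f₇=216.
(h/2)·[f₀ + 2f₁ + 2f₂ + 2f₃ + 2f₄ + 2f₅ + 2f₆ + f₇] = 0.214286·(1423.285714) = 304.9898.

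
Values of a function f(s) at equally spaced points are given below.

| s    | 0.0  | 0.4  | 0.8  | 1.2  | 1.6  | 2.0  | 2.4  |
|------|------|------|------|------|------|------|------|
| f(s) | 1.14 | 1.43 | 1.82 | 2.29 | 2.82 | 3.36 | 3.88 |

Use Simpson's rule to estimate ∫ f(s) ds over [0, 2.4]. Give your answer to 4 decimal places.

h = 0.4, n = 6.
(h/3)·[y₀ + 4y₁ + 2y₂ + 4y₃ + 2y₄ + 4y₅ + y₆] = 0.133333·(42.62) = 5.6827.

5.6827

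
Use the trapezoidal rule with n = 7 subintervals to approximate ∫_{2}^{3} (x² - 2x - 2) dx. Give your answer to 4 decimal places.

-0.6633

h = (3 − 2)/7 = 0.142857.
Nodes x₀,…,x₇ = 2, 2.142857, 2.285714, 2.428571, 2.571429, 2.714286, 2.857143, 3.
f(x) = x² - 2x - 2: f₀=-2, f₁=-1.693878, f₂=-1.346939, f₃=-0.959184, f₄=-0.530612, f₅=-0.061224, f₆=0.448980, f₇=1.
(h/2)·[f₀ + 2f₁ + 2f₂ + 2f₃ + 2f₄ + 2f₅ + 2f₆ + f₇] = 0.071429·(-9.285714) = -0.6633.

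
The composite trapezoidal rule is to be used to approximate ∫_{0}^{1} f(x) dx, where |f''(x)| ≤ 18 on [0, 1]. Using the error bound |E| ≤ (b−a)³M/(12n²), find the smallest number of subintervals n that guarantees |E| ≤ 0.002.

28

Need 18/(12n²) ≤ 0.002.
n² ≥ 18/(12·0.002) = 750 ⇒ n ≥ 27.3861, so the smallest n is 28.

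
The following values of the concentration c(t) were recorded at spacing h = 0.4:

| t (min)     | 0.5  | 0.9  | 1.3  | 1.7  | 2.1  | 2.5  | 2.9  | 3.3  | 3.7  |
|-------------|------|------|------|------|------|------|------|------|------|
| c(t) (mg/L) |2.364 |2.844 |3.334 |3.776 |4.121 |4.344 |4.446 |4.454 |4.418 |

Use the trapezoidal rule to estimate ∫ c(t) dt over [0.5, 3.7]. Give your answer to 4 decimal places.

12.2840

h = 0.4, n = 8.
(h/2)·[y₀ + 2y₁ + 2y₂ + 2y₃ + 2y₄ + 2y₅ + 2y₆ + 2y₇ + y₈] = 0.2·(61.420) = 12.2840.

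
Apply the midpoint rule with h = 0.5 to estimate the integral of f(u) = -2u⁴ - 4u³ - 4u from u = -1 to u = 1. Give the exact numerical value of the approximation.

-0.640625

h = (1 − (-1))/4 = 0.5.
Midpoints m₁,…,m₄ = -0.75, -0.25, 0.25, 0.75.
f(m₁)=4.0546875, f(m₂)=1.0546875, f(m₃)=-1.0703125, f(m₄)=-5.3203125.
h·[f(m₁) + f(m₂) + f(m₃) + f(m₄)] = 0.5·(-1.28125) = -0.640625.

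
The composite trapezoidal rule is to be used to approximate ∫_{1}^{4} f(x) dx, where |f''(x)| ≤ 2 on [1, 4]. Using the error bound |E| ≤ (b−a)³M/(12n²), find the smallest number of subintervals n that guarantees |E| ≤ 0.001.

68

Need 54/(12n²) ≤ 0.001.
n² ≥ 54/(12·0.001) = 4500 ⇒ n ≥ 67.0820, so the smallest n is 68.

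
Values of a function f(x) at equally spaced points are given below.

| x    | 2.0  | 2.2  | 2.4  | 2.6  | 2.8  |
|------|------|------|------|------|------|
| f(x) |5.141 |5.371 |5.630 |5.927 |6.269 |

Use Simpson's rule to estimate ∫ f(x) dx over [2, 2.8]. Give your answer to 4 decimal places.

4.5241

h = 0.2, n = 4.
(h/3)·[y₀ + 4y₁ + 2y₂ + 4y₃ + y₄] = 0.066667·(67.862) = 4.5241.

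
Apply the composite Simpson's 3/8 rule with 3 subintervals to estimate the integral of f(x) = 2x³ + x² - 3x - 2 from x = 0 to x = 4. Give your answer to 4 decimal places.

h = (4 − 0)/3 = 1.333333.
Nodes x₀,…,x₃ = 0, 1.333333, 2.666667, 4.
f(x) = 2x³ + x² - 3x - 2: f₀=-2, f₁=0.518519, f₂=35.037037, f₃=130.
(3h/8)·[f₀ + 3f₁ + 3f₂ + f₃] = 0.5·(234.666667) = 117.3333.

117.3333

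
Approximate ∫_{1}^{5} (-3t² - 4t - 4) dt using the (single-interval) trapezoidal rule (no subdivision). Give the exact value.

T = (b−a)/2 · [f(1) + f(5)] = 2·[(-11) + (-99)] = -220.

-220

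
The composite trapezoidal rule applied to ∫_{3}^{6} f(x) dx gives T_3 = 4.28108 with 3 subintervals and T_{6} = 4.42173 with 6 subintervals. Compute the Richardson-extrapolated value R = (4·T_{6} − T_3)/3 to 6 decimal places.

R = (4·T_{6} − T_3) / 3 = (4·4.42173 − 4.28108)/3 = (13.40584)/3 = 4.468613.

4.468613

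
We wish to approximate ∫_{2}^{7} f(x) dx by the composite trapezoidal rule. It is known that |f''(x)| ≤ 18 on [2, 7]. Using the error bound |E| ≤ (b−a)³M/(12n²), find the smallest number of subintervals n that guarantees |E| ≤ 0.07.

Need 2250/(12n²) ≤ 0.07.
n² ≥ 2250/(12·0.07) = 2678.57 ⇒ n ≥ 51.7549, so the smallest n is 52.

52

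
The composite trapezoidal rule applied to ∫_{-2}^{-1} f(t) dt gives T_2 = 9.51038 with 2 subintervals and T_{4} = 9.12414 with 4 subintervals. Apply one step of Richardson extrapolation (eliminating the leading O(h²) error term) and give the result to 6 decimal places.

R = (4·T_{4} − T_2) / 3 = (4·9.12414 − 9.51038)/3 = (26.98618)/3 = 8.995393.

8.995393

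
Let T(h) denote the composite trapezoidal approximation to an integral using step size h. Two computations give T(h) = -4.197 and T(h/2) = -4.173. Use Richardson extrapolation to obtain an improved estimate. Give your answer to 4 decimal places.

-4.1650

R = (4·T(h/2) − T(h)) / 3 = (4·(-4.173) − (-4.197))/3 = (-12.495)/3 = -4.1650.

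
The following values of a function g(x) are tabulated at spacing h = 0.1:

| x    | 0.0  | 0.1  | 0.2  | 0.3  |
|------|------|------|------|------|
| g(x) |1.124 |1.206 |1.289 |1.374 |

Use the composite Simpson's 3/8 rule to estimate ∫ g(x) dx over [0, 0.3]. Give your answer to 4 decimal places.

0.3744

h = 0.1, n = 3.
(3h/8)·[y₀ + 3y₁ + 3y₂ + y₃] = 0.0375·(9.983) = 0.3744.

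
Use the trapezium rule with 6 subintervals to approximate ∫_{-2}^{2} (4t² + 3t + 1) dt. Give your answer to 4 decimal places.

26.5185

h = (2 − (-2))/6 = 0.666667.
Nodes t₀,…,t₆ = -2, -1.333333, -0.666667, 0, 0.666667, 1.333333, 2.
f(t) = 4t² + 3t + 1: f₀=11, f₁=4.111111, f₂=0.777778, f₃=1, f₄=4.777778, f₅=12.111111, f₆=23.
(h/2)·[f₀ + 2f₁ + 2f₂ + 2f₃ + 2f₄ + 2f₅ + f₆] = 0.333333·(79.555556) = 26.5185.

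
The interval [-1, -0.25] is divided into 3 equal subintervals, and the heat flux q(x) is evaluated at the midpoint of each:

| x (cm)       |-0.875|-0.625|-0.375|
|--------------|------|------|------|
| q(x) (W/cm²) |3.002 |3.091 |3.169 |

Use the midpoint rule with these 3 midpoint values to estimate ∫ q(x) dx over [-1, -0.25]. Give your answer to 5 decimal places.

2.31550

h = 0.25, n = 3.
h·[y(m₁) + y(m₂) + y(m₃)] = 0.25·(9.262) = 2.31550.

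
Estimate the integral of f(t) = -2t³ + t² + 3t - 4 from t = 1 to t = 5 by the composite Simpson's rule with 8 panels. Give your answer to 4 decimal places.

h = (5 − 1)/8 = 0.5.
Nodes t₀,…,t₈ = 1, 1.5, 2, 2.5, 3, 3.5, 4, 4.5, 5.
f(t) = -2t³ + t² + 3t - 4: f₀=-2, f₁=-4, f₂=-10, f₃=-21.5, f₄=-40, f₅=-67, f₆=-104, f₇=-152.5, f₈=-214.
(h/3)·[f₀ + 4f₁ + 2f₂ + 4f₃ + 2f₄ + 4f₅ + 2f₆ + 4f₇ + f₈] = 0.166667·(-1504) = -250.6667.

-250.6667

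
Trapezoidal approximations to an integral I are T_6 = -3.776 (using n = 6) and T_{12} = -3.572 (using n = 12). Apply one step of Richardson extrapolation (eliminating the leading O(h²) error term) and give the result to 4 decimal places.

R = (4·T_{12} − T_6) / 3 = (4·(-3.572) − (-3.776))/3 = (-10.512)/3 = -3.5040.

-3.5040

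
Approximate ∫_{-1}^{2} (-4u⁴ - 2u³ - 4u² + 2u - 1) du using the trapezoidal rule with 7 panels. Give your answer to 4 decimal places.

-48.7334

h = (2 − (-1))/7 = 0.428571.
Nodes u₀,…,u₇ = -1, -0.571429, -0.142857, 0.285714, 0.714286, 1.142857, 1.571429, 2.
f(u) = -4u⁴ - 2u³ - 4u² + 2u - 1: f₀=-9, f₁=-3.502291, f₂=-1.363182, f₃=-0.828405, f₄=-3.382341, f₅=-13.748022, f₆=-39.887130, f₇=-93.
(h/2)·[f₀ + 2f₁ + 2f₂ + 2f₃ + 2f₄ + 2f₅ + 2f₆ + f₇] = 0.214286·(-227.422741) = -48.7334.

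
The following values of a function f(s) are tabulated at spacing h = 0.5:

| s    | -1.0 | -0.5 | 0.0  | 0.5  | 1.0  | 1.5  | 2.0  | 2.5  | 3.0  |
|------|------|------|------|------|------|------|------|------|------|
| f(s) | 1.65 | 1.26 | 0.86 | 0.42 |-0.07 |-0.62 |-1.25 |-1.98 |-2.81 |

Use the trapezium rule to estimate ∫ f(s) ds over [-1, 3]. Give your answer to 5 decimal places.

h = 0.5, n = 8.
(h/2)·[y₀ + 2y₁ + 2y₂ + 2y₃ + 2y₄ + 2y₅ + 2y₆ + 2y₇ + y₈] = 0.25·(-3.92) = -0.98000.

-0.98000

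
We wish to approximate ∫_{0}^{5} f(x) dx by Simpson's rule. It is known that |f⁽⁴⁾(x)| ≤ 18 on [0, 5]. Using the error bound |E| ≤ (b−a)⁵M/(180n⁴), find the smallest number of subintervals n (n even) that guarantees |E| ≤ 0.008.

16

Need 56250/(180n⁴) ≤ 0.008.
n⁴ ≥ 56250/(180·0.008) = 39062.5 ⇒ n ≥ 14.0585, so the smallest even n is 16. (n must be even for Simpson's rule.)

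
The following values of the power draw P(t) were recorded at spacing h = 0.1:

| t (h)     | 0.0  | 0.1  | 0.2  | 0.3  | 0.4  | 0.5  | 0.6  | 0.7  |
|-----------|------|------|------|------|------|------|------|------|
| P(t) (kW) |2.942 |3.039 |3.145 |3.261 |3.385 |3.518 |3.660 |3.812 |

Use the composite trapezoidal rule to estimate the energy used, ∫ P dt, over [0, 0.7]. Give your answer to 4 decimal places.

2.3385

h = 0.1, n = 7.
(h/2)·[y₀ + 2y₁ + 2y₂ + 2y₃ + 2y₄ + 2y₅ + 2y₆ + y₇] = 0.05·(46.770) = 2.3385.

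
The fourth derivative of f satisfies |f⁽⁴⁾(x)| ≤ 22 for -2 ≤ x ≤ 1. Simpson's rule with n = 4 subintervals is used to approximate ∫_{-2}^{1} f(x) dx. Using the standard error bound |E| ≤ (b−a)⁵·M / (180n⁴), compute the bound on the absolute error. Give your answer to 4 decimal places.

|E| ≤ (3)⁵·22 / (180·4⁴) = 5346/46080 = 0.1160.

0.1160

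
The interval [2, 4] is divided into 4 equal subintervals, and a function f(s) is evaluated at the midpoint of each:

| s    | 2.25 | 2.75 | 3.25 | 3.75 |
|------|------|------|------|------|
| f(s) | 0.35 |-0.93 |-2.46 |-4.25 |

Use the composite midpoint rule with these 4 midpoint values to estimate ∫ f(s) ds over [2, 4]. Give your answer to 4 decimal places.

-3.6450

h = 0.5, n = 4.
h·[y(m₁) + y(m₂) + y(m₃) + y(m₄)] = 0.5·(-7.29) = -3.6450.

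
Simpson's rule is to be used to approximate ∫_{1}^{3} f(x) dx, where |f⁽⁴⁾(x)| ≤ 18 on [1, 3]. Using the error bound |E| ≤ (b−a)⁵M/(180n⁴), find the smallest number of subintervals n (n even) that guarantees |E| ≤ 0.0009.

8

Need 576/(180n⁴) ≤ 0.0009.
n⁴ ≥ 576/(180·0.0009) = 3555.56 ⇒ n ≥ 7.7219, so the smallest even n is 8. (n must be even for Simpson's rule.)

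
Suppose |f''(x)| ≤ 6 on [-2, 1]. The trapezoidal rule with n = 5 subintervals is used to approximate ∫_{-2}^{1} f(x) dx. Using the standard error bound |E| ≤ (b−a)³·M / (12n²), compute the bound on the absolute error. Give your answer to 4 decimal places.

|E| ≤ (3)³·6 / (12·5²) = 162/300 = 0.5400.

0.5400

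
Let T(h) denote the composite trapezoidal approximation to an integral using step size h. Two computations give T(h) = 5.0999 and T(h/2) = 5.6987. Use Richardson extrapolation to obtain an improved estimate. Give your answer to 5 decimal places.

5.89830

R = (4·T(h/2) − T(h)) / 3 = (4·5.6987 − 5.0999)/3 = (17.6949)/3 = 5.89830.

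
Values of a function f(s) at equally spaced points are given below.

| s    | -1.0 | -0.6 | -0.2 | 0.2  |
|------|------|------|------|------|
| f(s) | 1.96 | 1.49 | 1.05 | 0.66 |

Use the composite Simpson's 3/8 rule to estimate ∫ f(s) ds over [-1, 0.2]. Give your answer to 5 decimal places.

h = 0.4, n = 3.
(3h/8)·[y₀ + 3y₁ + 3y₂ + y₃] = 0.15·(10.24) = 1.53600.

1.53600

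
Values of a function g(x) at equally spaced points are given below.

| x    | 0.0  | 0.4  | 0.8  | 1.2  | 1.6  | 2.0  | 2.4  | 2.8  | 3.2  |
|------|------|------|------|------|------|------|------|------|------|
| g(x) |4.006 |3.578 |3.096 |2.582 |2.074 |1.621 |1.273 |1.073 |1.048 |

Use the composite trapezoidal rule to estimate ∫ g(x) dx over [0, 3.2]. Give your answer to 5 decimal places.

7.12960

h = 0.4, n = 8.
(h/2)·[y₀ + 2y₁ + 2y₂ + 2y₃ + 2y₄ + 2y₅ + 2y₆ + 2y₇ + y₈] = 0.2·(35.648) = 7.12960.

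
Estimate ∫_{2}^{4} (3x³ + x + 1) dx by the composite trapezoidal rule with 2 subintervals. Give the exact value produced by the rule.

h = (4 − 2)/2 = 1.
Nodes x₀,…,x₂ = 2, 3, 4.
f(x) = 3x³ + x + 1: f₀=27, f₁=85, f₂=197.
(h/2)·[f₀ + 2f₁ + f₂] = 0.5·(394) = 197.

197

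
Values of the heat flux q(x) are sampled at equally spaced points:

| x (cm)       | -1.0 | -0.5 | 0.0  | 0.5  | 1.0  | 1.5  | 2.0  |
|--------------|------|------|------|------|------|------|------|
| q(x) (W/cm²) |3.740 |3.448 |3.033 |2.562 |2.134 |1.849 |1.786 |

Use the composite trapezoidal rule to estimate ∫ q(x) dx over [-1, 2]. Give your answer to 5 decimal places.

7.89450

h = 0.5, n = 6.
(h/2)·[y₀ + 2y₁ + 2y₂ + 2y₃ + 2y₄ + 2y₅ + y₆] = 0.25·(31.578) = 7.89450.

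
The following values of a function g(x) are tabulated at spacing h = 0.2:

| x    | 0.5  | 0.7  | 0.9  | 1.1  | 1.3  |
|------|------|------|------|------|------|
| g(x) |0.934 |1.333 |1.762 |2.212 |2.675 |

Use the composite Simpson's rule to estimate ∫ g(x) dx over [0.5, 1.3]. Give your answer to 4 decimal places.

1.4209

h = 0.2, n = 4.
(h/3)·[y₀ + 4y₁ + 2y₂ + 4y₃ + y₄] = 0.066667·(21.313) = 1.4209.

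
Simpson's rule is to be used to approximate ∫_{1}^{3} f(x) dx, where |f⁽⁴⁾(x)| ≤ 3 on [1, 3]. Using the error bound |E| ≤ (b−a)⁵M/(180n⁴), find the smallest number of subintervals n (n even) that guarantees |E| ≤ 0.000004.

Need 96/(180n⁴) ≤ 0.000004.
n⁴ ≥ 96/(180·0.000004) = 133333 ⇒ n ≥ 19.1089, so the smallest even n is 20. (n must be even for Simpson's rule.)

20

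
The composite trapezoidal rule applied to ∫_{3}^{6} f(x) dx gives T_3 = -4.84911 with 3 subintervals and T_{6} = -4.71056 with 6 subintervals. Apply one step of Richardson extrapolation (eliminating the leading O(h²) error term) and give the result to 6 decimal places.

R = (4·T_{6} − T_3) / 3 = (4·(-4.71056) − (-4.84911))/3 = (-13.99313)/3 = -4.664377.

-4.664377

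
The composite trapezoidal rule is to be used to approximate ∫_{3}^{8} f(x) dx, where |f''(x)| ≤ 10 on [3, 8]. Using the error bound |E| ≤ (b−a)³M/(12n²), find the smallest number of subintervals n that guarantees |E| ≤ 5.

5

Need 1250/(12n²) ≤ 5.
n² ≥ 1250/(12·5) = 20.8333 ⇒ n ≥ 4.5644, so the smallest n is 5.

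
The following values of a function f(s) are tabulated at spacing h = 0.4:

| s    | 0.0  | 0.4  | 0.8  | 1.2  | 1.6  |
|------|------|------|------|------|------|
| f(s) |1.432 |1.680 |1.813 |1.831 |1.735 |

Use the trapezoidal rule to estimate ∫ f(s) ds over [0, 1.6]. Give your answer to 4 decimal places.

2.7630

h = 0.4, n = 4.
(h/2)·[y₀ + 2y₁ + 2y₂ + 2y₃ + y₄] = 0.2·(13.815) = 2.7630.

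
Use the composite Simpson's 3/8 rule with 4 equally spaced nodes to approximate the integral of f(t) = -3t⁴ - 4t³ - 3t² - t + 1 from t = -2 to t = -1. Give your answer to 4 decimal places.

h = (-1 − (-2))/3 = 0.333333.
Nodes t₀,…,t₃ = -2, -1.666667, -1.333333, -1.
f(t) = -3t⁴ - 4t³ - 3t² - t + 1: f₀=-25, f₁=-10.296296, f₂=-3, f₃=0.
(3h/8)·[f₀ + 3f₁ + 3f₂ + f₃] = 0.125·(-64.888889) = -8.1111.

-8.1111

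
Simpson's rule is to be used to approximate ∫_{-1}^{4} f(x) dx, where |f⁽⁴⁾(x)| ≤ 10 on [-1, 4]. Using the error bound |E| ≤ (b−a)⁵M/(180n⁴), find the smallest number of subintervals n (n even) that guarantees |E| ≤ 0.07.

8

Need 31250/(180n⁴) ≤ 0.07.
n⁴ ≥ 31250/(180·0.07) = 2480.16 ⇒ n ≥ 7.0570, so the smallest even n is 8. (n must be even for Simpson's rule.)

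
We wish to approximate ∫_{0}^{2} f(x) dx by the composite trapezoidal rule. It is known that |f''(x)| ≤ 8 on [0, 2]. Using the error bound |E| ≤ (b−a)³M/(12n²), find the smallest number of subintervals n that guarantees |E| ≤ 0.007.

28

Need 64/(12n²) ≤ 0.007.
n² ≥ 64/(12·0.007) = 761.905 ⇒ n ≥ 27.6026, so the smallest n is 28.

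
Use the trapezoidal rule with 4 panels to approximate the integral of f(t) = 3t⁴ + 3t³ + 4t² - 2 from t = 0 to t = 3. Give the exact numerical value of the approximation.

h = (3 − 0)/4 = 0.75.
Nodes t₀,…,t₄ = 0, 0.75, 1.5, 2.25, 3.
f(t) = 3t⁴ + 3t³ + 4t² - 2: f₀=-2, f₁=2.46484375, f₂=32.3125, f₃=129.30859375, f₄=358.
(h/2)·[f₀ + 2f₁ + 2f₂ + 2f₃ + f₄] = 0.375·(684.171875) = 256.564453125.

256.564453125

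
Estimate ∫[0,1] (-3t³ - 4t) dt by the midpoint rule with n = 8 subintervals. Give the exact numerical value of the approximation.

h = (1 − 0)/8 = 0.125.
Midpoints m₁,…,m₈ = 0.0625, 0.1875, 0.3125, 0.4375, 0.5625, 0.6875, 0.8125, 0.9375.
f(m₁)=-0.250732421875, f(m₂)=-0.769775390625, f(m₃)=-1.341552734375, f(m₄)=-2.001220703125, f(m₅)=-2.783935546875, f(m₆)=-3.724853515625, f(m₇)=-4.859130859375, f(m₈)=-6.221923828125.
h·[f(m₁) + f(m₂) + f(m₃) + f(m₄) + f(m₅) + f(m₆) + f(m₇) + f(m₈)] = 0.125·(-21.953125) = -2.744140625.

-2.744140625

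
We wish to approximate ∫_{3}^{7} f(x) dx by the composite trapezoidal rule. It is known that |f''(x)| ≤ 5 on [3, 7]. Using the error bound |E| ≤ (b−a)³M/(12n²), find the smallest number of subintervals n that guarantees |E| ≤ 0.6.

Need 320/(12n²) ≤ 0.6.
n² ≥ 320/(12·0.6) = 44.4444 ⇒ n ≥ 6.6667, so the smallest n is 7.

7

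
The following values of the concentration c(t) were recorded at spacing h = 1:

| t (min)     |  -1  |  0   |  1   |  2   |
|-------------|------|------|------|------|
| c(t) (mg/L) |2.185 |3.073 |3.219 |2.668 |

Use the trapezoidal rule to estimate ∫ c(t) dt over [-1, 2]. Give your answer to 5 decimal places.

8.71850

h = 1, n = 3.
(h/2)·[y₀ + 2y₁ + 2y₂ + y₃] = 0.5·(17.437) = 8.71850.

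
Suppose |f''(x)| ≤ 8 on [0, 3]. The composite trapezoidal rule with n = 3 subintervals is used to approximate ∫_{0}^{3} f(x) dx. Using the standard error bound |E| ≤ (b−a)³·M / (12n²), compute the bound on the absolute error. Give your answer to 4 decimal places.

2.0000

|E| ≤ (3)³·8 / (12·3²) = 216/108 = 2.0000.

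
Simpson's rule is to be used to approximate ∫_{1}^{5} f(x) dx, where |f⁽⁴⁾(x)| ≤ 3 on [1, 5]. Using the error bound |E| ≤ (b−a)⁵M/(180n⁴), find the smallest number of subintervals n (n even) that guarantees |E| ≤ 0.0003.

Need 3072/(180n⁴) ≤ 0.0003.
n⁴ ≥ 3072/(180·0.0003) = 56888.9 ⇒ n ≥ 15.4439, so the smallest even n is 16. (n must be even for Simpson's rule.)

16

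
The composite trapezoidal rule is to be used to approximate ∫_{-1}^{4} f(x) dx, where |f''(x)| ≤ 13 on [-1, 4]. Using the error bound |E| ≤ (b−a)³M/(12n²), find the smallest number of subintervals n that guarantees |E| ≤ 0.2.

27

Need 1625/(12n²) ≤ 0.2.
n² ≥ 1625/(12·0.2) = 677.083 ⇒ n ≥ 26.0208, so the smallest n is 27.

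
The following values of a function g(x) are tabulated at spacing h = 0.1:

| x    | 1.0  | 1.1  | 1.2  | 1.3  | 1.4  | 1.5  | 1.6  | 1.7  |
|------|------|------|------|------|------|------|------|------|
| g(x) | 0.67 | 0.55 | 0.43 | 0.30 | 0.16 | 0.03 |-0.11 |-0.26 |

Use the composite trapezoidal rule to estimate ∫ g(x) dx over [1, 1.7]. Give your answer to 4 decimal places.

0.1565

h = 0.1, n = 7.
(h/2)·[y₀ + 2y₁ + 2y₂ + 2y₃ + 2y₄ + 2y₅ + 2y₆ + y₇] = 0.05·(3.13) = 0.1565.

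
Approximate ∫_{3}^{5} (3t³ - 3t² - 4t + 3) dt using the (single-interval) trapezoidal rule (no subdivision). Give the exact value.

T = (b−a)/2 · [f(3) + f(5)] = 1·[45 + 283] = 328.

328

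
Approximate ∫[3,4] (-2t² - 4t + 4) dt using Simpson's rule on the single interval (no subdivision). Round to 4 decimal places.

-34.6667

S = (b−a)/6 · [f(3) + 4f(3.5) + f(4)] = 0.166667·[(-26) + 4·(-34.5) + (-44)] = -34.6667.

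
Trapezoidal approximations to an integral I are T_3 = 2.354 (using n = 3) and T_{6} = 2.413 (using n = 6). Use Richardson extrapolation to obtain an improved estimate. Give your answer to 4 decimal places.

2.4327

R = (4·T_{6} − T_3) / 3 = (4·2.413 − 2.354)/3 = (7.298)/3 = 2.4327.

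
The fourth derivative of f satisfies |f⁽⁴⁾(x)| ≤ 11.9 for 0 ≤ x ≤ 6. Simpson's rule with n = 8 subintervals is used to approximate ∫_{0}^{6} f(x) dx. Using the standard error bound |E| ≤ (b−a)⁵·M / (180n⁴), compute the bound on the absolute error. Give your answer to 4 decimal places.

0.1255

|E| ≤ (6)⁵·11.9 / (180·8⁴) = 92534.4/737280 = 0.1255.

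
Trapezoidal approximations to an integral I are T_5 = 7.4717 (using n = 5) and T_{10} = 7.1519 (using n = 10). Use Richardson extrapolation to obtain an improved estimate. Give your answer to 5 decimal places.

R = (4·T_{10} − T_5) / 3 = (4·7.1519 − 7.4717)/3 = (21.1359)/3 = 7.04530.

7.04530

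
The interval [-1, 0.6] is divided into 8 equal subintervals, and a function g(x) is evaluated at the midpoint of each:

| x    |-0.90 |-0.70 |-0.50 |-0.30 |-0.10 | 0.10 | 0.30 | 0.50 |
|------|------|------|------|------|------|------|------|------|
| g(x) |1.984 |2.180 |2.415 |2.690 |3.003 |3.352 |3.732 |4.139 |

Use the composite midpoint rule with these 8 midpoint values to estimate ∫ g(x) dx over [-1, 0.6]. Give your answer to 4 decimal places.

4.6990

h = 0.2, n = 8.
h·[y(m₁) + y(m₂) + y(m₃) + y(m₄) + y(m₅) + y(m₆) + y(m₇) + y(m₈)] = 0.2·(23.495) = 4.6990.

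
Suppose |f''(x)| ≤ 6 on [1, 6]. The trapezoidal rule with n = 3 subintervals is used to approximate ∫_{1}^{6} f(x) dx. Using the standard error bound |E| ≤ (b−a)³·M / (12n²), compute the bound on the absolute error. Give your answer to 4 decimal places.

6.9444

|E| ≤ (5)³·6 / (12·3²) = 750/108 = 6.9444.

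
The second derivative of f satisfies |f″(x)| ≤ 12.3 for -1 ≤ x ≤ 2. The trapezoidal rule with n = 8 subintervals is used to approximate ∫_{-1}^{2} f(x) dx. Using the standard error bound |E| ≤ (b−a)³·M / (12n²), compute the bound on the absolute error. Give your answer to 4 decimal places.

|E| ≤ (3)³·12.3 / (12·8²) = 332.1/768 = 0.4324.

0.4324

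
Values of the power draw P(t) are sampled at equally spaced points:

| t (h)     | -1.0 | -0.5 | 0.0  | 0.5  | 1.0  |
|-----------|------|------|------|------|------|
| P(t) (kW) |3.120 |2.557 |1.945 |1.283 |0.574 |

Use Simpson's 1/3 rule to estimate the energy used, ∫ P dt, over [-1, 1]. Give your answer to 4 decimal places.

3.8240

h = 0.5, n = 4.
(h/3)·[y₀ + 4y₁ + 2y₂ + 4y₃ + y₄] = 0.166667·(22.944) = 3.8240.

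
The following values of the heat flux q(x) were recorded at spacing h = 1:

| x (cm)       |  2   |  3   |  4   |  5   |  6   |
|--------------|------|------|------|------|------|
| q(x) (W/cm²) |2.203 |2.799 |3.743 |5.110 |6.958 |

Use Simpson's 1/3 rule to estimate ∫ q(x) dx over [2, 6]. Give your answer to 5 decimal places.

16.09433

h = 1, n = 4.
(h/3)·[y₀ + 4y₁ + 2y₂ + 4y₃ + y₄] = 0.333333·(48.283) = 16.09433.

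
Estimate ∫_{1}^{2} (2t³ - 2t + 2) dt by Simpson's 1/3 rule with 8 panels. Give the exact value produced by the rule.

6.5

h = (2 − 1)/8 = 0.125.
Nodes t₀,…,t₈ = 1, 1.125, 1.25, 1.375, 1.5, 1.625, 1.75, 1.875, 2.
f(t) = 2t³ - 2t + 2: f₀=2, f₁=2.59765625, f₂=3.40625, f₃=4.44921875, f₄=5.75, f₅=7.33203125, f₆=9.21875, f₇=11.43359375, f₈=14.
(h/3)·[f₀ + 4f₁ + 2f₂ + 4f₃ + 2f₄ + 4f₅ + 2f₆ + 4f₇ + f₈] = 0.041667·(156) = 6.5.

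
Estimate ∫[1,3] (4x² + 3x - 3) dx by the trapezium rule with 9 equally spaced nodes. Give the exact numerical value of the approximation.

h = (3 − 1)/8 = 0.25.
Nodes x₀,…,x₈ = 1, 1.25, 1.5, 1.75, 2, 2.25, 2.5, 2.75, 3.
f(x) = 4x² + 3x - 3: f₀=4, f₁=7, f₂=10.5, f₃=14.5, f₄=19, f₅=24, f₆=29.5, f₇=35.5, f₈=42.
(h/2)·[f₀ + 2f₁ + 2f₂ + 2f₃ + 2f₄ + 2f₅ + 2f₆ + 2f₇ + f₈] = 0.125·(326) = 40.75.

40.75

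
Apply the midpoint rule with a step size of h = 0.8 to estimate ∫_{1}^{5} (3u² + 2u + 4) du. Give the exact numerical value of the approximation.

163.36

h = (5 − 1)/5 = 0.8.
Midpoints m₁,…,m₅ = 1.4, 2.2, 3, 3.8, 4.6.
f(m₁)=12.68, f(m₂)=22.92, f(m₃)=37, f(m₄)=54.92, f(m₅)=76.68.
h·[f(m₁) + f(m₂) + f(m₃) + f(m₄) + f(m₅)] = 0.8·(204.2) = 163.36.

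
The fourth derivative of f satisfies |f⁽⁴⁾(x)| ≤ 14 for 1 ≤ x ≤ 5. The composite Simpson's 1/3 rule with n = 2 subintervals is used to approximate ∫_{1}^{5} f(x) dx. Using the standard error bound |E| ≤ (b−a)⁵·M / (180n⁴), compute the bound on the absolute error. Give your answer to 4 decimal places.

|E| ≤ (4)⁵·14 / (180·2⁴) = 14336/2880 = 4.9778.

4.9778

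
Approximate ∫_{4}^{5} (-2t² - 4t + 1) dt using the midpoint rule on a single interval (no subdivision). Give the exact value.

-57.5

M = (b−a)·f(4.5) = 1·(-57.5) = -57.5.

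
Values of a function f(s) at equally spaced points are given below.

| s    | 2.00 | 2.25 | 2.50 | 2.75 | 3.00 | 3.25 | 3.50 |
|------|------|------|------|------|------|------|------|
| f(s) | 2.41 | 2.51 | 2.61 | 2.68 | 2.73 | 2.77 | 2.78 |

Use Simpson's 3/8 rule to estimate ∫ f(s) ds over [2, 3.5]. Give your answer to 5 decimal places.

3.97594

h = 0.25, n = 6.
(3h/8)·[y₀ + 3y₁ + 3y₂ + 2y₃ + 3y₄ + 3y₅ + y₆] = 0.09375·(42.41) = 3.97594.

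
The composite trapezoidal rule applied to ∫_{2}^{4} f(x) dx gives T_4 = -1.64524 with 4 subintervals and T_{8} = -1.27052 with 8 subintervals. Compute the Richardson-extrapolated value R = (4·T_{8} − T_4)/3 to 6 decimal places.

-1.145613

R = (4·T_{8} − T_4) / 3 = (4·(-1.27052) − (-1.64524))/3 = (-3.43684)/3 = -1.145613.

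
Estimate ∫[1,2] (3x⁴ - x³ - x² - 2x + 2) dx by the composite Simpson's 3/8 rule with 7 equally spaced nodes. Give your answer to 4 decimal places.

11.5174

h = (2 − 1)/6 = 0.166667.
Nodes x₀,…,x₆ = 1, 1.166667, 1.333333, 1.5, 1.666667, 1.833333, 2.
f(x) = 3x⁴ - x³ - x² - 2x + 2: f₀=1, f₁=2.275463, f₂=4.666667, f₃=8.5625, f₄=14.407407, f₅=22.701389, f₆=34.
(3h/8)·[f₀ + 3f₁ + 3f₂ + 2f₃ + 3f₄ + 3f₅ + f₆] = 0.0625·(184.277778) = 11.5174.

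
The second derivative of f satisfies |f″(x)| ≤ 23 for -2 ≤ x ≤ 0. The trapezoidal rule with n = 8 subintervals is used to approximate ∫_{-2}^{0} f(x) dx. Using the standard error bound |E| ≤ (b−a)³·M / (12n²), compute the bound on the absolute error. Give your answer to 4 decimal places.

0.2396

|E| ≤ (2)³·23 / (12·8²) = 184/768 = 0.2396.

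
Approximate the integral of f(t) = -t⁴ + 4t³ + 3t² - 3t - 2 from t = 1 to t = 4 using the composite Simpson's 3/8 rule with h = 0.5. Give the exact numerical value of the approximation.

84.84375

h = (4 − 1)/6 = 0.5.
Nodes t₀,…,t₆ = 1, 1.5, 2, 2.5, 3, 3.5, 4.
f(t) = -t⁴ + 4t³ + 3t² - 3t - 2: f₀=1, f₁=8.6875, f₂=20, f₃=32.6875, f₄=43, f₅=45.6875, f₆=34.
(3h/8)·[f₀ + 3f₁ + 3f₂ + 2f₃ + 3f₄ + 3f₅ + f₆] = 0.1875·(452.5) = 84.84375.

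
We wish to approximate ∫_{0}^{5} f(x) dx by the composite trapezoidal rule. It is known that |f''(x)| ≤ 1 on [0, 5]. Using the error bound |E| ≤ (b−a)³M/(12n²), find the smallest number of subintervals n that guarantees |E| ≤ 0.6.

Need 125/(12n²) ≤ 0.6.
n² ≥ 125/(12·0.6) = 17.3611 ⇒ n ≥ 4.1667, so the smallest n is 5.

5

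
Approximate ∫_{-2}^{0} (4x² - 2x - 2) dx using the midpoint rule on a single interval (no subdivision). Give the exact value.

M = (b−a)·f(-1) = 2·(4) = 8.

8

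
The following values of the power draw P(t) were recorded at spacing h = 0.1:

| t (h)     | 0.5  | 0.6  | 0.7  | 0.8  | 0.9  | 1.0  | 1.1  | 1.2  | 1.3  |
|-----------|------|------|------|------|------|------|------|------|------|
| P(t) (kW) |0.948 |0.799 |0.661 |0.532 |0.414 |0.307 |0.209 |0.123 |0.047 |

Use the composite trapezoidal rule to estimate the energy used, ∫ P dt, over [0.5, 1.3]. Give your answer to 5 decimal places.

h = 0.1, n = 8.
(h/2)·[y₀ + 2y₁ + 2y₂ + 2y₃ + 2y₄ + 2y₅ + 2y₆ + 2y₇ + y₈] = 0.05·(7.085) = 0.35425.

0.35425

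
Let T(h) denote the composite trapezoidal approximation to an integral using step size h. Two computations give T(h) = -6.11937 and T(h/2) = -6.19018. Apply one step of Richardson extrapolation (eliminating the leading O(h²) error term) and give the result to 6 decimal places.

R = (4·T(h/2) − T(h)) / 3 = (4·(-6.19018) − (-6.11937))/3 = (-18.64135)/3 = -6.213783.

-6.213783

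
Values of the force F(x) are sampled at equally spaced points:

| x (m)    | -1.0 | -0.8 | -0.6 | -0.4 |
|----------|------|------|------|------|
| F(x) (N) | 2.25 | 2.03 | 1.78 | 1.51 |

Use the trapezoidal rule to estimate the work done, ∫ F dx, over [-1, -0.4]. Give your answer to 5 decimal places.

h = 0.2, n = 3.
(h/2)·[y₀ + 2y₁ + 2y₂ + y₃] = 0.1·(11.38) = 1.13800.

1.13800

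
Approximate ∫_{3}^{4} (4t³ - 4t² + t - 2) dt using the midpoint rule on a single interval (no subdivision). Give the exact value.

124

M = (b−a)·f(3.5) = 1·(124) = 124.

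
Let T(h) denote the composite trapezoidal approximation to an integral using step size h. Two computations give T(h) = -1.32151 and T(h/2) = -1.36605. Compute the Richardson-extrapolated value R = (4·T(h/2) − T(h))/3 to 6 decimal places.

-1.380897

R = (4·T(h/2) − T(h)) / 3 = (4·(-1.36605) − (-1.32151))/3 = (-4.14269)/3 = -1.380897.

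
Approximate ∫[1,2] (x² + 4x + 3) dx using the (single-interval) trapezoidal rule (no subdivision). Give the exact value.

11.5

T = (b−a)/2 · [f(1) + f(2)] = 0.5·[8 + 15] = 11.5.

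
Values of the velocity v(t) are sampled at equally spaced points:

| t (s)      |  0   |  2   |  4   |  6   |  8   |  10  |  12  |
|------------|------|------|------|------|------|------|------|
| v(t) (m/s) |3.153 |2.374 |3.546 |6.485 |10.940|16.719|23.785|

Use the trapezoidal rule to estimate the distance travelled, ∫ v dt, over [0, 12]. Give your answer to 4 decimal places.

107.0660

h = 2, n = 6.
(h/2)·[y₀ + 2y₁ + 2y₂ + 2y₃ + 2y₄ + 2y₅ + y₆] = 1·(107.066) = 107.0660.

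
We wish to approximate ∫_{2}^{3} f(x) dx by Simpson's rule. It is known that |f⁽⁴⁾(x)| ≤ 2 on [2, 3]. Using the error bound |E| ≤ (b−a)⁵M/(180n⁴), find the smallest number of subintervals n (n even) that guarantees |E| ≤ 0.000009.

Need 2/(180n⁴) ≤ 0.000009.
n⁴ ≥ 2/(180·0.000009) = 1234.57 ⇒ n ≥ 5.9276, so the smallest even n is 6. (n must be even for Simpson's rule.)

6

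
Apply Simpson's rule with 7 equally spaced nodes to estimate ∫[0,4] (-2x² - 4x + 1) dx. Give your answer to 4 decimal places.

-70.6667

h = (4 − 0)/6 = 0.666667.
Nodes x₀,…,x₆ = 0, 0.666667, 1.333333, 2, 2.666667, 3.333333, 4.
f(x) = -2x² - 4x + 1: f₀=1, f₁=-2.555556, f₂=-7.888889, f₃=-15, f₄=-23.888889, f₅=-34.555556, f₆=-47.
(h/3)·[f₀ + 4f₁ + 2f₂ + 4f₃ + 2f₄ + 4f₅ + f₆] = 0.222222·(-318) = -70.6667.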